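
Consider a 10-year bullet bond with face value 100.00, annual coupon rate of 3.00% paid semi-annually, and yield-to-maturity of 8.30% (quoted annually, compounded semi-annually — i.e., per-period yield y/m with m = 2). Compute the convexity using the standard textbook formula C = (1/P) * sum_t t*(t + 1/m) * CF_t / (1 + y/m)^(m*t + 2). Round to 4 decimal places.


Answer: Convexity = 75.6009

Derivation:
Coupon per period c = face * coupon_rate / m = 1.500000
Periods per year m = 2; per-period yield y/m = 0.041500
Number of cashflows N = 20
Cashflows (t years, CF_t, discount factor 1/(1+y/m)^(m*t), PV):
  t = 0.5000: CF_t = 1.500000, DF = 0.960154, PV = 1.440230
  t = 1.0000: CF_t = 1.500000, DF = 0.921895, PV = 1.382842
  t = 1.5000: CF_t = 1.500000, DF = 0.885161, PV = 1.327741
  t = 2.0000: CF_t = 1.500000, DF = 0.849890, PV = 1.274836
  t = 2.5000: CF_t = 1.500000, DF = 0.816025, PV = 1.224038
  t = 3.0000: CF_t = 1.500000, DF = 0.783510, PV = 1.175264
  t = 3.5000: CF_t = 1.500000, DF = 0.752290, PV = 1.128434
  t = 4.0000: CF_t = 1.500000, DF = 0.722314, PV = 1.083470
  t = 4.5000: CF_t = 1.500000, DF = 0.693532, PV = 1.040298
  t = 5.0000: CF_t = 1.500000, DF = 0.665897, PV = 0.998846
  t = 5.5000: CF_t = 1.500000, DF = 0.639364, PV = 0.959046
  t = 6.0000: CF_t = 1.500000, DF = 0.613887, PV = 0.920831
  t = 6.5000: CF_t = 1.500000, DF = 0.589426, PV = 0.884139
  t = 7.0000: CF_t = 1.500000, DF = 0.565940, PV = 0.848910
  t = 7.5000: CF_t = 1.500000, DF = 0.543389, PV = 0.815084
  t = 8.0000: CF_t = 1.500000, DF = 0.521737, PV = 0.782605
  t = 8.5000: CF_t = 1.500000, DF = 0.500948, PV = 0.751421
  t = 9.0000: CF_t = 1.500000, DF = 0.480987, PV = 0.721480
  t = 9.5000: CF_t = 1.500000, DF = 0.461821, PV = 0.692732
  t = 10.0000: CF_t = 101.500000, DF = 0.443419, PV = 45.007051
Price P = sum_t PV_t = 64.459300
Convexity numerator sum_t t*(t + 1/m) * CF_t / (1+y/m)^(m*t + 2):
  t = 0.5000: term = 0.663871
  t = 1.0000: term = 1.912253
  t = 1.5000: term = 3.672114
  t = 2.0000: term = 5.876322
  t = 2.5000: term = 8.463258
  t = 3.0000: term = 11.376440
  t = 3.5000: term = 14.564173
  t = 4.0000: term = 17.979227
  t = 4.5000: term = 21.578525
  t = 5.0000: term = 25.322855
  t = 5.5000: term = 29.176597
  t = 6.0000: term = 33.107472
  t = 6.5000: term = 37.086303
  t = 7.0000: term = 41.086786
  t = 7.5000: term = 45.085288
  t = 8.0000: term = 49.060643
  t = 8.5000: term = 52.993973
  t = 9.0000: term = 56.868515
  t = 9.5000: term = 60.669456
  t = 10.0000: term = 4356.636313
Convexity = (1/P) * sum = 4873.180386 / 64.459300 = 75.600889


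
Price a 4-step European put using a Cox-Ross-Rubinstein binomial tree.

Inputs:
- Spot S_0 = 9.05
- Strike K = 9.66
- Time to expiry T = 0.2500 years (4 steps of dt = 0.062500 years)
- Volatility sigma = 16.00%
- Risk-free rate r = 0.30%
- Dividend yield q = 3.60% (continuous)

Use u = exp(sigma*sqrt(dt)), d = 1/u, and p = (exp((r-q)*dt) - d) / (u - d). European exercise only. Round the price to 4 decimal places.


Answer: Price = V(0,0) = 0.7592

Derivation:
dt = T/N = 0.062500
u = exp(sigma*sqrt(dt)) = 1.040811; d = 1/u = 0.960789
p = (exp((r-q)*dt) - d) / (u - d) = 0.464254
Discount per step: exp(-r*dt) = 0.999813
Stock lattice S(k, i) with i counting down-moves:
  k=0: S(0,0) = 9.0500
  k=1: S(1,0) = 9.4193; S(1,1) = 8.6951
  k=2: S(2,0) = 9.8037; S(2,1) = 9.0500; S(2,2) = 8.3542
  k=3: S(3,0) = 10.2038; S(3,1) = 9.4193; S(3,2) = 8.6951; S(3,3) = 8.0266
  k=4: S(4,0) = 10.6203; S(4,1) = 9.8037; S(4,2) = 9.0500; S(4,3) = 8.3542; S(4,4) = 7.7119
Terminal payoffs V(N, i) = max(K - S_T, 0):
  V(4,0) = 0.000000; V(4,1) = 0.000000; V(4,2) = 0.610000; V(4,3) = 1.305797; V(4,4) = 1.948099
Backward induction: V(k, i) = exp(-r*dt) * [p * V(k+1, i) + (1-p) * V(k+1, i+1)].
  V(3,0) = exp(-r*dt) * [p*0.000000 + (1-p)*0.000000] = 0.000000
  V(3,1) = exp(-r*dt) * [p*0.000000 + (1-p)*0.610000] = 0.326744
  V(3,2) = exp(-r*dt) * [p*0.610000 + (1-p)*1.305797] = 0.982587
  V(3,3) = exp(-r*dt) * [p*1.305797 + (1-p)*1.948099] = 1.649599
  V(2,0) = exp(-r*dt) * [p*0.000000 + (1-p)*0.326744] = 0.175019
  V(2,1) = exp(-r*dt) * [p*0.326744 + (1-p)*0.982587] = 0.677982
  V(2,2) = exp(-r*dt) * [p*0.982587 + (1-p)*1.649599] = 1.339685
  V(1,0) = exp(-r*dt) * [p*0.175019 + (1-p)*0.677982] = 0.444397
  V(1,1) = exp(-r*dt) * [p*0.677982 + (1-p)*1.339685] = 1.032293
  V(0,0) = exp(-r*dt) * [p*0.444397 + (1-p)*1.032293] = 0.759218


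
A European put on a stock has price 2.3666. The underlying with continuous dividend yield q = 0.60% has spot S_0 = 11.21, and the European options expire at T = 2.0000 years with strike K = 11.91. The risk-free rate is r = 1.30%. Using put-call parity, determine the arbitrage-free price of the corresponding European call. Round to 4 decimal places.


Answer: Call price = 1.8386

Derivation:
Put-call parity: C - P = S_0 * exp(-qT) - K * exp(-rT).
S_0 * exp(-qT) = 11.2100 * 0.98807171 = 11.07628390
K * exp(-rT) = 11.9100 * 0.97433509 = 11.60433092
C = P + S*exp(-qT) - K*exp(-rT)
C = 2.3666 + 11.07628390 - 11.60433092 = 1.8386


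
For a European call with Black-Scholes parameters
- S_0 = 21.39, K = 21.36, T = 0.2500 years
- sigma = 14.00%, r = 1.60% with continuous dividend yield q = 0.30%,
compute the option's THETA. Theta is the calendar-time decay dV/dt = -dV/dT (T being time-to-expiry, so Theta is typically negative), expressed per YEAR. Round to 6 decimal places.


Answer: Theta = -1.327465

Derivation:
d1 = 0.1014787000; d2 = 0.0314787000
phi(d1) = 0.3968934205; exp(-qT) = 0.9992502812; exp(-rT) = 0.9960079893
Theta = -S*exp(-qT)*phi(d1)*sigma/(2*sqrt(T)) - r*K*exp(-rT)*N(d2) + q*S*exp(-qT)*N(d1)
N(d1) = 0.5404147674; N(d2) = 0.5125561107; sqrt(T) = 0.5000000000
Term 1 = -21.3900 * 0.9992502812 * 0.3968934205 * 0.1400 / (2 * 0.5000000000) = -1.1876459685
Term 2 = -0.0160 * 21.3600 * 0.9960079893 * 0.5125561107 = -0.1744718912
Term 3 = 0.0030 * 21.3900 * 0.9992502812 * 0.5404147674 = 0.0346524166
Theta = -1.1876459685 + (-0.1744718912) + (0.0346524166) = -1.327465


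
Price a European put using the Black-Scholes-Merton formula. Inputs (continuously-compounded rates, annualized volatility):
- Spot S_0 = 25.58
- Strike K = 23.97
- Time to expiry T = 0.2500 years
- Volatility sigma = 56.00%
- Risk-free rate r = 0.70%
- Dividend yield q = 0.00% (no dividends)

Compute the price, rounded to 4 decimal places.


Answer: Price = 2.0076

Derivation:
d1 = (ln(S/K) + (r - q + 0.5*sigma^2) * T) / (sigma * sqrt(T)) = 0.37842053
d2 = d1 - sigma * sqrt(T) = 0.09842053
exp(-rT) = 0.99825153; exp(-qT) = 1.00000000
P = K * exp(-rT) * N(-d2) - S_0 * exp(-qT) * N(-d1)
N(-d1) = 0.35255911; N(-d2) = 0.46079919
P = 23.9700 * 0.99825153 * 0.46079919 - 25.5800 * 1.00000000 * 0.35255911 = 2.0076


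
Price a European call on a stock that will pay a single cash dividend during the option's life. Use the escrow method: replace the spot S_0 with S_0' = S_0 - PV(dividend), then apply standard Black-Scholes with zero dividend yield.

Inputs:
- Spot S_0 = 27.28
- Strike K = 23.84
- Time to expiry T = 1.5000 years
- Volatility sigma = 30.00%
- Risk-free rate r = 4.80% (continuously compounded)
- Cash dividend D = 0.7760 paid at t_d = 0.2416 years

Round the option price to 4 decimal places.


PV(D) = D * exp(-r * t_d) = 0.7760 * 0.98847018 = 0.76705286
S_0' = S_0 - PV(D) = 27.2800 - 0.76705286 = 26.51294714
d1 = (ln(S_0'/K) + (r + sigma^2/2)*T) / (sigma*sqrt(T)) = 0.66889671
d2 = d1 - sigma*sqrt(T) = 0.30147324
exp(-rT) = 0.93053090
N(d1) = 0.74821931; N(d2) = 0.61847318
C = S_0' * N(d1) - K * exp(-rT) * N(d2) = 26.51294714 * 0.74821931 - 23.8400 * 0.93053090 * 0.61847318 = 6.1174

Answer: Price = 6.1174


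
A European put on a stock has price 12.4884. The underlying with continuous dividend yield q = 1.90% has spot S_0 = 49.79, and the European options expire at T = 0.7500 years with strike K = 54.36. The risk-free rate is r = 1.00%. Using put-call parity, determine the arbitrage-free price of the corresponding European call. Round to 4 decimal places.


Answer: Call price = 7.6201

Derivation:
Put-call parity: C - P = S_0 * exp(-qT) - K * exp(-rT).
S_0 * exp(-qT) = 49.7900 * 0.98585105 = 49.08552381
K * exp(-rT) = 54.3600 * 0.99252805 = 53.95382506
C = P + S*exp(-qT) - K*exp(-rT)
C = 12.4884 + 49.08552381 - 53.95382506 = 7.6201


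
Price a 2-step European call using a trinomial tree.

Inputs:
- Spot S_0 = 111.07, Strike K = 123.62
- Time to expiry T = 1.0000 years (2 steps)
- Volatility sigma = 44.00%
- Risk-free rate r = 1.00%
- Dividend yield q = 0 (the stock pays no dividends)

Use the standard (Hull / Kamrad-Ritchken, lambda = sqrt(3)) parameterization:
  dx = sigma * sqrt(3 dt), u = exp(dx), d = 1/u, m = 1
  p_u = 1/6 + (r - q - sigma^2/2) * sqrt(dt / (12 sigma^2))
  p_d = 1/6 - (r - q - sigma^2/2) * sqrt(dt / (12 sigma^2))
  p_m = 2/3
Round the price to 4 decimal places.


Answer: Price = V(0,0) = 14.3466

Derivation:
dt = T/N = 0.500000; dx = sigma*sqrt(3*dt) = 0.538888
u = exp(dx) = 1.714099; d = 1/u = 0.583397
p_u = 0.126399, p_m = 0.666667, p_d = 0.206935
Discount per step: exp(-r*dt) = 0.995012
Stock lattice S(k, j) with j the centered position index:
  k=0: S(0,+0) = 111.0700
  k=1: S(1,-1) = 64.7979; S(1,+0) = 111.0700; S(1,+1) = 190.3850
  k=2: S(2,-2) = 37.8029; S(2,-1) = 64.7979; S(2,+0) = 111.0700; S(2,+1) = 190.3850; S(2,+2) = 326.3388
Terminal payoffs V(N, j) = max(S_T - K, 0):
  V(2,-2) = 0.000000; V(2,-1) = 0.000000; V(2,+0) = 0.000000; V(2,+1) = 66.765007; V(2,+2) = 202.718805
Backward induction: V(k, j) = exp(-r*dt) * [p_u * V(k+1, j+1) + p_m * V(k+1, j) + p_d * V(k+1, j-1)]
  V(1,-1) = exp(-r*dt) * [p_u*0.000000 + p_m*0.000000 + p_d*0.000000] = 0.000000
  V(1,+0) = exp(-r*dt) * [p_u*66.765007 + p_m*0.000000 + p_d*0.000000] = 8.396910
  V(1,+1) = exp(-r*dt) * [p_u*202.718805 + p_m*66.765007 + p_d*0.000000] = 69.783574
  V(0,+0) = exp(-r*dt) * [p_u*69.783574 + p_m*8.396910 + p_d*0.000000] = 14.346569


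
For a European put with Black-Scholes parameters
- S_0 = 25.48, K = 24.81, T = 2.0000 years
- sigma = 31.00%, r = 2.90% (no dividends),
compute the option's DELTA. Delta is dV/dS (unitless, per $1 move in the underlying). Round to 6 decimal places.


Answer: Delta = -0.340066

Derivation:
d1 = 0.4122821055; d2 = -0.0261240988
phi(d1) = 0.3664376846; exp(-qT) = 1.0000000000; exp(-rT) = 0.9436499474
N(-d1) = 0.3400663315
Delta = -exp(-qT) * N(-d1) = -1.0000000000 * 0.3400663315 = -0.340066


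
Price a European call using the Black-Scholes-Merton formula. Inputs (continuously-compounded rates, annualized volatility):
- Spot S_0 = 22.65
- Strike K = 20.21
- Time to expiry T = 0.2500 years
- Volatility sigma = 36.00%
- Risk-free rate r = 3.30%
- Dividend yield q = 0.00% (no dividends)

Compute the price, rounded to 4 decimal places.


Answer: Price = 3.1724

Derivation:
d1 = (ln(S/K) + (r - q + 0.5*sigma^2) * T) / (sigma * sqrt(T)) = 0.76906845
d2 = d1 - sigma * sqrt(T) = 0.58906845
exp(-rT) = 0.99178394; exp(-qT) = 1.00000000
C = S_0 * exp(-qT) * N(d1) - K * exp(-rT) * N(d2)
N(d1) = 0.77907366; N(d2) = 0.72209232
C = 22.6500 * 1.00000000 * 0.77907366 - 20.2100 * 0.99178394 * 0.72209232 = 3.1724


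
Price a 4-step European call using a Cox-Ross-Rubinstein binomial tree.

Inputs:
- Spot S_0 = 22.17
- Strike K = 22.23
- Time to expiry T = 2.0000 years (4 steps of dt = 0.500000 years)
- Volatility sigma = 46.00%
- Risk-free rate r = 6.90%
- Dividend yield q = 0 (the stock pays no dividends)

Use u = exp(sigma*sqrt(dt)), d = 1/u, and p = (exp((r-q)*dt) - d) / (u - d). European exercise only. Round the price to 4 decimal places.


Answer: Price = V(0,0) = 6.4954

Derivation:
dt = T/N = 0.500000
u = exp(sigma*sqrt(dt)) = 1.384403; d = 1/u = 0.722333
p = (exp((r-q)*dt) - d) / (u - d) = 0.472411
Discount per step: exp(-r*dt) = 0.966088
Stock lattice S(k, i) with i counting down-moves:
  k=0: S(0,0) = 22.1700
  k=1: S(1,0) = 30.6922; S(1,1) = 16.0141
  k=2: S(2,0) = 42.4904; S(2,1) = 22.1700; S(2,2) = 11.5675
  k=3: S(3,0) = 58.8238; S(3,1) = 30.6922; S(3,2) = 16.0141; S(3,3) = 8.3556
  k=4: S(4,0) = 81.4359; S(4,1) = 42.4904; S(4,2) = 22.1700; S(4,3) = 11.5675; S(4,4) = 6.0355
Terminal payoffs V(N, i) = max(S_T - K, 0):
  V(4,0) = 59.205924; V(4,1) = 20.260404; V(4,2) = 0.000000; V(4,3) = 0.000000; V(4,4) = 0.000000
Backward induction: V(k, i) = exp(-r*dt) * [p * V(k+1, i) + (1-p) * V(k+1, i+1)].
  V(3,0) = exp(-r*dt) * [p*59.205924 + (1-p)*20.260404] = 37.347706
  V(3,1) = exp(-r*dt) * [p*20.260404 + (1-p)*0.000000] = 9.246656
  V(3,2) = exp(-r*dt) * [p*0.000000 + (1-p)*0.000000] = 0.000000
  V(3,3) = exp(-r*dt) * [p*0.000000 + (1-p)*0.000000] = 0.000000
  V(2,0) = exp(-r*dt) * [p*37.347706 + (1-p)*9.246656] = 21.758139
  V(2,1) = exp(-r*dt) * [p*9.246656 + (1-p)*0.000000] = 4.220086
  V(2,2) = exp(-r*dt) * [p*0.000000 + (1-p)*0.000000] = 0.000000
  V(1,0) = exp(-r*dt) * [p*21.758139 + (1-p)*4.220086] = 12.081177
  V(1,1) = exp(-r*dt) * [p*4.220086 + (1-p)*0.000000] = 1.926007
  V(0,0) = exp(-r*dt) * [p*12.081177 + (1-p)*1.926007] = 6.495416


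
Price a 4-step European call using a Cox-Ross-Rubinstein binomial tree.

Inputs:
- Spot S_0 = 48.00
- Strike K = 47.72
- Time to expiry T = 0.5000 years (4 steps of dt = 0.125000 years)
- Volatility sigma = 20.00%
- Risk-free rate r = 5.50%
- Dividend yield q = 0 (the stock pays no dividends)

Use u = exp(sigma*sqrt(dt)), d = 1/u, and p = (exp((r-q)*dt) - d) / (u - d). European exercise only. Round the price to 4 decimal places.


Answer: Price = V(0,0) = 3.4068

Derivation:
dt = T/N = 0.125000
u = exp(sigma*sqrt(dt)) = 1.073271; d = 1/u = 0.931731
p = (exp((r-q)*dt) - d) / (u - d) = 0.531070
Discount per step: exp(-r*dt) = 0.993149
Stock lattice S(k, i) with i counting down-moves:
  k=0: S(0,0) = 48.0000
  k=1: S(1,0) = 51.5170; S(1,1) = 44.7231
  k=2: S(2,0) = 55.2917; S(2,1) = 48.0000; S(2,2) = 41.6699
  k=3: S(3,0) = 59.3429; S(3,1) = 51.5170; S(3,2) = 44.7231; S(3,3) = 38.8252
  k=4: S(4,0) = 63.6910; S(4,1) = 55.2917; S(4,2) = 48.0000; S(4,3) = 41.6699; S(4,4) = 36.1746
Terminal payoffs V(N, i) = max(S_T - K, 0):
  V(4,0) = 15.971029; V(4,1) = 7.571676; V(4,2) = 0.280000; V(4,3) = 0.000000; V(4,4) = 0.000000
Backward induction: V(k, i) = exp(-r*dt) * [p * V(k+1, i) + (1-p) * V(k+1, i+1)].
  V(3,0) = exp(-r*dt) * [p*15.971029 + (1-p)*7.571676] = 11.949883
  V(3,1) = exp(-r*dt) * [p*7.571676 + (1-p)*0.280000] = 4.123942
  V(3,2) = exp(-r*dt) * [p*0.280000 + (1-p)*0.000000] = 0.147681
  V(3,3) = exp(-r*dt) * [p*0.000000 + (1-p)*0.000000] = 0.000000
  V(2,0) = exp(-r*dt) * [p*11.949883 + (1-p)*4.123942] = 8.223335
  V(2,1) = exp(-r*dt) * [p*4.123942 + (1-p)*0.147681] = 2.243874
  V(2,2) = exp(-r*dt) * [p*0.147681 + (1-p)*0.000000] = 0.077892
  V(1,0) = exp(-r*dt) * [p*8.223335 + (1-p)*2.243874] = 5.382257
  V(1,1) = exp(-r*dt) * [p*2.243874 + (1-p)*0.077892] = 1.219766
  V(0,0) = exp(-r*dt) * [p*5.382257 + (1-p)*1.219766] = 3.406838


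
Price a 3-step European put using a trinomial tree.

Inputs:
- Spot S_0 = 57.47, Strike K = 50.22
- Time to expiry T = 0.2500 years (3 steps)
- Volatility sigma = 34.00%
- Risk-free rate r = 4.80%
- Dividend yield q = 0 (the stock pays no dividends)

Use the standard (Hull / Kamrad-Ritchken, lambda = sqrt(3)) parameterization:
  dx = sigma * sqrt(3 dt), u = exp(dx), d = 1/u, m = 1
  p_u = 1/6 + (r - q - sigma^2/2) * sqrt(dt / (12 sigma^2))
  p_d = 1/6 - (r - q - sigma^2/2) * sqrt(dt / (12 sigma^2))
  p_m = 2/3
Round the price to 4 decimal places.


Answer: Price = V(0,0) = 1.0117

Derivation:
dt = T/N = 0.083333; dx = sigma*sqrt(3*dt) = 0.170000
u = exp(dx) = 1.185305; d = 1/u = 0.843665
p_u = 0.164265, p_m = 0.666667, p_d = 0.169069
Discount per step: exp(-r*dt) = 0.996008
Stock lattice S(k, j) with j the centered position index:
  k=0: S(0,+0) = 57.4700
  k=1: S(1,-1) = 48.4854; S(1,+0) = 57.4700; S(1,+1) = 68.1195
  k=2: S(2,-2) = 40.9054; S(2,-1) = 48.4854; S(2,+0) = 57.4700; S(2,+1) = 68.1195; S(2,+2) = 80.7423
  k=3: S(3,-3) = 34.5105; S(3,-2) = 40.9054; S(3,-1) = 48.4854; S(3,+0) = 57.4700; S(3,+1) = 68.1195; S(3,+2) = 80.7423; S(3,+3) = 95.7043
Terminal payoffs V(N, j) = max(K - S_T, 0):
  V(3,-3) = 15.709519; V(3,-2) = 9.314560; V(3,-1) = 1.734583; V(3,+0) = 0.000000; V(3,+1) = 0.000000; V(3,+2) = 0.000000; V(3,+3) = 0.000000
Backward induction: V(k, j) = exp(-r*dt) * [p_u * V(k+1, j+1) + p_m * V(k+1, j) + p_d * V(k+1, j-1)]
  V(2,-2) = exp(-r*dt) * [p_u*1.734583 + p_m*9.314560 + p_d*15.709519] = 9.114095
  V(2,-1) = exp(-r*dt) * [p_u*0.000000 + p_m*1.734583 + p_d*9.314560] = 2.720286
  V(2,+0) = exp(-r*dt) * [p_u*0.000000 + p_m*0.000000 + p_d*1.734583] = 0.292093
  V(2,+1) = exp(-r*dt) * [p_u*0.000000 + p_m*0.000000 + p_d*0.000000] = 0.000000
  V(2,+2) = exp(-r*dt) * [p_u*0.000000 + p_m*0.000000 + p_d*0.000000] = 0.000000
  V(1,-1) = exp(-r*dt) * [p_u*0.292093 + p_m*2.720286 + p_d*9.114095] = 3.388829
  V(1,+0) = exp(-r*dt) * [p_u*0.000000 + p_m*0.292093 + p_d*2.720286] = 0.652030
  V(1,+1) = exp(-r*dt) * [p_u*0.000000 + p_m*0.000000 + p_d*0.292093] = 0.049187
  V(0,+0) = exp(-r*dt) * [p_u*0.049187 + p_m*0.652030 + p_d*3.388829] = 1.011656


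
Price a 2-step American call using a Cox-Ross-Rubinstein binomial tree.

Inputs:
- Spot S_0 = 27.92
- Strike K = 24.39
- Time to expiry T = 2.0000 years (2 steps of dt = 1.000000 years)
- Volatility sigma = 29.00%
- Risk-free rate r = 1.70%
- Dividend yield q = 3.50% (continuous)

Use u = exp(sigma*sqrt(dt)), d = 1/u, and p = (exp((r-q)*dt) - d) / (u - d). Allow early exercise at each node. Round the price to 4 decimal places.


dt = T/N = 1.000000
u = exp(sigma*sqrt(dt)) = 1.336427; d = 1/u = 0.748264
p = (exp((r-q)*dt) - d) / (u - d) = 0.397674
Discount per step: exp(-r*dt) = 0.983144
Stock lattice S(k, i) with i counting down-moves:
  k=0: S(0,0) = 27.9200
  k=1: S(1,0) = 37.3131; S(1,1) = 20.8915
  k=2: S(2,0) = 49.8662; S(2,1) = 27.9200; S(2,2) = 15.6324
Terminal payoffs V(N, i) = max(S_T - K, 0):
  V(2,0) = 25.476193; V(2,1) = 3.530000; V(2,2) = 0.000000
Backward induction: V(k, i) = exp(-r*dt) * [p * V(k+1, i) + (1-p) * V(k+1, i+1)]; then take max(V_cont, immediate exercise) for American.
  V(1,0) = exp(-r*dt) * [p*25.476193 + (1-p)*3.530000] = 12.050814; exercise = 12.923055; V(1,0) = max -> 12.923055
  V(1,1) = exp(-r*dt) * [p*3.530000 + (1-p)*0.000000] = 1.380126; exercise = 0.000000; V(1,1) = max -> 1.380126
  V(0,0) = exp(-r*dt) * [p*12.923055 + (1-p)*1.380126] = 5.869809; exercise = 3.530000; V(0,0) = max -> 5.869809

Answer: Price = V(0,0) = 5.8698


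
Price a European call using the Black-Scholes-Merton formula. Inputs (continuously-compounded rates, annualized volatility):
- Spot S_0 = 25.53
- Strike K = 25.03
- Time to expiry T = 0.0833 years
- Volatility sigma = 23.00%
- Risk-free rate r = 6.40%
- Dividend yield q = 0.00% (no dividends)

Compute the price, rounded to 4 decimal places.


Answer: Price = 1.0313

Derivation:
d1 = (ln(S/K) + (r - q + 0.5*sigma^2) * T) / (sigma * sqrt(T)) = 0.41146110
d2 = d1 - sigma * sqrt(T) = 0.34507910
exp(-rT) = 0.99468299; exp(-qT) = 1.00000000
C = S_0 * exp(-qT) * N(d1) - K * exp(-rT) * N(d2)
N(d1) = 0.65963277; N(d2) = 0.63498255
C = 25.5300 * 1.00000000 * 0.65963277 - 25.0300 * 0.99468299 * 0.63498255 = 1.0313


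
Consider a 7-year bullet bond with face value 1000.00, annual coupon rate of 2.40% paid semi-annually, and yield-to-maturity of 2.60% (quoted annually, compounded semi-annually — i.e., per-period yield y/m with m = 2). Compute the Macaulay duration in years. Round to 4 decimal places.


Coupon per period c = face * coupon_rate / m = 12.000000
Periods per year m = 2; per-period yield y/m = 0.013000
Number of cashflows N = 14
Cashflows (t years, CF_t, discount factor 1/(1+y/m)^(m*t), PV):
  t = 0.5000: CF_t = 12.000000, DF = 0.987167, PV = 11.846002
  t = 1.0000: CF_t = 12.000000, DF = 0.974498, PV = 11.693980
  t = 1.5000: CF_t = 12.000000, DF = 0.961992, PV = 11.543909
  t = 2.0000: CF_t = 12.000000, DF = 0.949647, PV = 11.395764
  t = 2.5000: CF_t = 12.000000, DF = 0.937460, PV = 11.249521
  t = 3.0000: CF_t = 12.000000, DF = 0.925429, PV = 11.105154
  t = 3.5000: CF_t = 12.000000, DF = 0.913553, PV = 10.962639
  t = 4.0000: CF_t = 12.000000, DF = 0.901829, PV = 10.821954
  t = 4.5000: CF_t = 12.000000, DF = 0.890256, PV = 10.683074
  t = 5.0000: CF_t = 12.000000, DF = 0.878831, PV = 10.545976
  t = 5.5000: CF_t = 12.000000, DF = 0.867553, PV = 10.410638
  t = 6.0000: CF_t = 12.000000, DF = 0.856420, PV = 10.277037
  t = 6.5000: CF_t = 12.000000, DF = 0.845429, PV = 10.145150
  t = 7.0000: CF_t = 1012.000000, DF = 0.834580, PV = 844.594555
Price P = sum_t PV_t = 987.275354
Macaulay numerator sum_t t * PV_t:
  t * PV_t at t = 0.5000: 5.923001
  t * PV_t at t = 1.0000: 11.693980
  t * PV_t at t = 1.5000: 17.315864
  t * PV_t at t = 2.0000: 22.791529
  t * PV_t at t = 2.5000: 28.123802
  t * PV_t at t = 3.0000: 33.315461
  t * PV_t at t = 3.5000: 38.369238
  t * PV_t at t = 4.0000: 43.287816
  t * PV_t at t = 4.5000: 48.073833
  t * PV_t at t = 5.0000: 52.729882
  t * PV_t at t = 5.5000: 57.258509
  t * PV_t at t = 6.0000: 61.662219
  t * PV_t at t = 6.5000: 65.943473
  t * PV_t at t = 7.0000: 5912.161888
Macaulay duration D = (sum_t t * PV_t) / P = 6398.650495 / 987.275354 = 6.481120

Answer: Macaulay duration = 6.4811 years


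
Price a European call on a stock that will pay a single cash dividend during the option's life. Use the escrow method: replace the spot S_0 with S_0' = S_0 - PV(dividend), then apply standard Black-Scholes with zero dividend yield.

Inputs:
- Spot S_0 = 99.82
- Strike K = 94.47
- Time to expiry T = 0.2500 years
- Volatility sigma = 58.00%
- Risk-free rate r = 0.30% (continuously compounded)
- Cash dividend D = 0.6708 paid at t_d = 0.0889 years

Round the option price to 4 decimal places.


Answer: Price = 13.6905

Derivation:
PV(D) = D * exp(-r * t_d) = 0.6708 * 0.99973334 = 0.67062112
S_0' = S_0 - PV(D) = 99.8200 - 0.67062112 = 99.14937888
d1 = (ln(S_0'/K) + (r + sigma^2/2)*T) / (sigma*sqrt(T)) = 0.31429402
d2 = d1 - sigma*sqrt(T) = 0.02429402
exp(-rT) = 0.99925028
N(d1) = 0.62335113; N(d2) = 0.50969096
C = S_0' * N(d1) - K * exp(-rT) * N(d2) = 99.14937888 * 0.62335113 - 94.4700 * 0.99925028 * 0.50969096 = 13.6905


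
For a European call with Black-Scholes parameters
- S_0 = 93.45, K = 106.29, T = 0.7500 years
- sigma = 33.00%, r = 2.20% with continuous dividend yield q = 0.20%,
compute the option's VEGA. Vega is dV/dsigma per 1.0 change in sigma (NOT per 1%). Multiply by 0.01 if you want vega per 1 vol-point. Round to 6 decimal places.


Answer: Vega = 31.205884

Derivation:
d1 = -0.2551089474; d2 = -0.5408973307
phi(d1) = 0.3861695255; exp(-qT) = 0.9985011244; exp(-rT) = 0.9836353794
Vega = S * exp(-qT) * phi(d1) * sqrt(T) = 93.4500 * 0.9985011244 * 0.3861695255 * 0.8660254038 = 31.205884


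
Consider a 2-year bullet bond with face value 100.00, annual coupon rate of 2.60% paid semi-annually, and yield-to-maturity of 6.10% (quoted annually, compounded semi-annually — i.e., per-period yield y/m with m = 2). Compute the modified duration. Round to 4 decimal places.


Coupon per period c = face * coupon_rate / m = 1.300000
Periods per year m = 2; per-period yield y/m = 0.030500
Number of cashflows N = 4
Cashflows (t years, CF_t, discount factor 1/(1+y/m)^(m*t), PV):
  t = 0.5000: CF_t = 1.300000, DF = 0.970403, PV = 1.261524
  t = 1.0000: CF_t = 1.300000, DF = 0.941681, PV = 1.224186
  t = 1.5000: CF_t = 1.300000, DF = 0.913810, PV = 1.187953
  t = 2.0000: CF_t = 101.300000, DF = 0.886764, PV = 89.829185
Price P = sum_t PV_t = 93.502848
First compute Macaulay numerator sum_t t * PV_t:
  t * PV_t at t = 0.5000: 0.630762
  t * PV_t at t = 1.0000: 1.224186
  t * PV_t at t = 1.5000: 1.781930
  t * PV_t at t = 2.0000: 179.658371
Macaulay duration D = 183.295248 / 93.502848 = 1.960317
Modified duration = D / (1 + y/m) = 1.960317 / (1 + 0.030500) = 1.902297

Answer: Modified duration = 1.9023


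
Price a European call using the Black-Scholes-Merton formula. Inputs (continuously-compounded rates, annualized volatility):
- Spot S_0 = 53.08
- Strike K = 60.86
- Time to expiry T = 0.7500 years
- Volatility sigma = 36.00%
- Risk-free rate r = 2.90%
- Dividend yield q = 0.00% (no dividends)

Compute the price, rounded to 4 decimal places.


d1 = (ln(S/K) + (r - q + 0.5*sigma^2) * T) / (sigma * sqrt(T)) = -0.21306129
d2 = d1 - sigma * sqrt(T) = -0.52483043
exp(-rT) = 0.97848483; exp(-qT) = 1.00000000
C = S_0 * exp(-qT) * N(d1) - K * exp(-rT) * N(d2)
N(d1) = 0.41563958; N(d2) = 0.29985054
C = 53.0800 * 1.00000000 * 0.41563958 - 60.8600 * 0.97848483 * 0.29985054 = 4.2059

Answer: Price = 4.2059


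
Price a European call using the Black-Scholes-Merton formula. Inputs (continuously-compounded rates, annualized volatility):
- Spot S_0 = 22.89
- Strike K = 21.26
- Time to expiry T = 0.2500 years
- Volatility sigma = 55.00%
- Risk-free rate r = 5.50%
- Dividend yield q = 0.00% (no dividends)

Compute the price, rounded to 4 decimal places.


Answer: Price = 3.4784

Derivation:
d1 = (ln(S/K) + (r - q + 0.5*sigma^2) * T) / (sigma * sqrt(T)) = 0.45612822
d2 = d1 - sigma * sqrt(T) = 0.18112822
exp(-rT) = 0.98634410; exp(-qT) = 1.00000000
C = S_0 * exp(-qT) * N(d1) - K * exp(-rT) * N(d2)
N(d1) = 0.67585111; N(d2) = 0.57186653
C = 22.8900 * 1.00000000 * 0.67585111 - 21.2600 * 0.98634410 * 0.57186653 = 3.4784


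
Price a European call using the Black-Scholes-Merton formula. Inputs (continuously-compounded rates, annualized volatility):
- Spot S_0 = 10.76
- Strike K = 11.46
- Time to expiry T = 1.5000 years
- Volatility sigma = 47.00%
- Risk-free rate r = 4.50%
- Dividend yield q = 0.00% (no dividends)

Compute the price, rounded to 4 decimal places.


Answer: Price = 2.4559

Derivation:
d1 = (ln(S/K) + (r - q + 0.5*sigma^2) * T) / (sigma * sqrt(T)) = 0.29558539
d2 = d1 - sigma * sqrt(T) = -0.28004470
exp(-rT) = 0.93472772; exp(-qT) = 1.00000000
C = S_0 * exp(-qT) * N(d1) - K * exp(-rT) * N(d2)
N(d1) = 0.61622663; N(d2) = 0.38972160
C = 10.7600 * 1.00000000 * 0.61622663 - 11.4600 * 0.93472772 * 0.38972160 = 2.4559


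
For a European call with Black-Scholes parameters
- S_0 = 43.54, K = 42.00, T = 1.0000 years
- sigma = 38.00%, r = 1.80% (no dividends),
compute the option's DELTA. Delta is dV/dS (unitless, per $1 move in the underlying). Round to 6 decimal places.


d1 = 0.3321327303; d2 = -0.0478672697
phi(d1) = 0.3775340150; exp(-qT) = 1.0000000000; exp(-rT) = 0.9821610324
N(d1) = 0.6301054818
Delta = exp(-qT) * N(d1) = 1.0000000000 * 0.6301054818 = 0.630105

Answer: Delta = 0.630105


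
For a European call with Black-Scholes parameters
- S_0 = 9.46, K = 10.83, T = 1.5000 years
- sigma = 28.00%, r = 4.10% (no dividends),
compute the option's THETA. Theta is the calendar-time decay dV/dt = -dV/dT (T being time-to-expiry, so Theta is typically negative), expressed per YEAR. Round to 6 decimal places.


Answer: Theta = -0.576950

Derivation:
d1 = -0.0435883141; d2 = -0.3865168781
phi(d1) = 0.3985634769; exp(-qT) = 1.0000000000; exp(-rT) = 0.9403529457
Theta = -S*exp(-qT)*phi(d1)*sigma/(2*sqrt(T)) - r*K*exp(-rT)*N(d2) + q*S*exp(-qT)*N(d1)
N(d1) = 0.4826162834; N(d2) = 0.3495569526; sqrt(T) = 1.2247448714
Term 1 = -9.4600 * 1.0000000000 * 0.3985634769 * 0.2800 / (2 * 1.2247448714) = -0.4309938185
Term 2 = -0.0410 * 10.8300 * 0.9403529457 * 0.3495569526 = -0.1459557293
Term 3 = 0 (no dividend yield, q = 0)
Theta = -0.4309938185 + (-0.1459557293) + (0.0000000000) = -0.576950


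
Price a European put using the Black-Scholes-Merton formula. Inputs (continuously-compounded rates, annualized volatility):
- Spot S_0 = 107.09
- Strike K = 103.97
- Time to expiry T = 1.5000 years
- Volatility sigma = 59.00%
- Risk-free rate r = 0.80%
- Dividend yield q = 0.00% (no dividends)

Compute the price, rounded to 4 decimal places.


Answer: Price = 27.4644

Derivation:
d1 = (ln(S/K) + (r - q + 0.5*sigma^2) * T) / (sigma * sqrt(T)) = 0.41882428
d2 = d1 - sigma * sqrt(T) = -0.30377519
exp(-rT) = 0.98807171; exp(-qT) = 1.00000000
P = K * exp(-rT) * N(-d2) - S_0 * exp(-qT) * N(-d1)
N(-d1) = 0.33767228; N(-d2) = 0.61935042
P = 103.9700 * 0.98807171 * 0.61935042 - 107.0900 * 1.00000000 * 0.33767228 = 27.4644


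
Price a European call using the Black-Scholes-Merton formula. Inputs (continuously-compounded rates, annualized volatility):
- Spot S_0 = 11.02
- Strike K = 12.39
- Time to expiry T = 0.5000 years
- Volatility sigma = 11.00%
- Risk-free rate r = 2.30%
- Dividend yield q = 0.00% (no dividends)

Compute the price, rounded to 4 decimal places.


Answer: Price = 0.0363

Derivation:
d1 = (ln(S/K) + (r - q + 0.5*sigma^2) * T) / (sigma * sqrt(T)) = -1.31975556
d2 = d1 - sigma * sqrt(T) = -1.39753731
exp(-rT) = 0.98856587; exp(-qT) = 1.00000000
C = S_0 * exp(-qT) * N(d1) - K * exp(-rT) * N(d2)
N(d1) = 0.09345832; N(d2) = 0.08112603
C = 11.0200 * 1.00000000 * 0.09345832 - 12.3900 * 0.98856587 * 0.08112603 = 0.0363


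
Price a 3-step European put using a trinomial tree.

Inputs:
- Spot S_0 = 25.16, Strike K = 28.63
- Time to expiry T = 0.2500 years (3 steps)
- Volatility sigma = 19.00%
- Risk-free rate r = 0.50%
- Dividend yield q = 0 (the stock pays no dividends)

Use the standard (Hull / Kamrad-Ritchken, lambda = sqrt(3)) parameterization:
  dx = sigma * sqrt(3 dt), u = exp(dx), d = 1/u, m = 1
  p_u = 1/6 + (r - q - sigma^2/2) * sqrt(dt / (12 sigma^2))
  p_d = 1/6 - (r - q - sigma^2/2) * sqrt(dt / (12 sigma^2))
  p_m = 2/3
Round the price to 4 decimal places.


Answer: Price = V(0,0) = 3.5472

Derivation:
dt = T/N = 0.083333; dx = sigma*sqrt(3*dt) = 0.095000
u = exp(dx) = 1.099659; d = 1/u = 0.909373
p_u = 0.160943, p_m = 0.666667, p_d = 0.172390
Discount per step: exp(-r*dt) = 0.999583
Stock lattice S(k, j) with j the centered position index:
  k=0: S(0,+0) = 25.1600
  k=1: S(1,-1) = 22.8798; S(1,+0) = 25.1600; S(1,+1) = 27.6674
  k=2: S(2,-2) = 20.8063; S(2,-1) = 22.8798; S(2,+0) = 25.1600; S(2,+1) = 27.6674; S(2,+2) = 30.4247
  k=3: S(3,-3) = 18.9207; S(3,-2) = 20.8063; S(3,-1) = 22.8798; S(3,+0) = 25.1600; S(3,+1) = 27.6674; S(3,+2) = 30.4247; S(3,+3) = 33.4568
Terminal payoffs V(N, j) = max(K - S_T, 0):
  V(3,-3) = 9.709321; V(3,-2) = 7.823708; V(3,-1) = 5.750177; V(3,+0) = 3.470000; V(3,+1) = 0.962583; V(3,+2) = 0.000000; V(3,+3) = 0.000000
Backward induction: V(k, j) = exp(-r*dt) * [p_u * V(k+1, j+1) + p_m * V(k+1, j) + p_d * V(k+1, j-1)]
  V(2,-2) = exp(-r*dt) * [p_u*5.750177 + p_m*7.823708 + p_d*9.709321] = 7.811794
  V(2,-1) = exp(-r*dt) * [p_u*3.470000 + p_m*5.750177 + p_d*7.823708] = 5.738264
  V(2,+0) = exp(-r*dt) * [p_u*0.962583 + p_m*3.470000 + p_d*5.750177] = 3.458088
  V(2,+1) = exp(-r*dt) * [p_u*0.000000 + p_m*0.962583 + p_d*3.470000] = 1.239400
  V(2,+2) = exp(-r*dt) * [p_u*0.000000 + p_m*0.000000 + p_d*0.962583] = 0.165871
  V(1,-1) = exp(-r*dt) * [p_u*3.458088 + p_m*5.738264 + p_d*7.811794] = 5.726356
  V(1,+0) = exp(-r*dt) * [p_u*1.239400 + p_m*3.458088 + p_d*5.738264] = 3.492631
  V(1,+1) = exp(-r*dt) * [p_u*0.165871 + p_m*1.239400 + p_d*3.458088] = 1.448500
  V(0,+0) = exp(-r*dt) * [p_u*1.448500 + p_m*3.492631 + p_d*5.726356] = 3.547236


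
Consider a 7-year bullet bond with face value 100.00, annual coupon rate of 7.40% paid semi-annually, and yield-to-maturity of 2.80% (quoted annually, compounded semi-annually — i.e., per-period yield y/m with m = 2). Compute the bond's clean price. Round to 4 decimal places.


Coupon per period c = face * coupon_rate / m = 3.700000
Periods per year m = 2; per-period yield y/m = 0.014000
Number of cashflows N = 14
Cashflows (t years, CF_t, discount factor 1/(1+y/m)^(m*t), PV):
  t = 0.5000: CF_t = 3.700000, DF = 0.986193, PV = 3.648915
  t = 1.0000: CF_t = 3.700000, DF = 0.972577, PV = 3.598536
  t = 1.5000: CF_t = 3.700000, DF = 0.959149, PV = 3.548852
  t = 2.0000: CF_t = 3.700000, DF = 0.945906, PV = 3.499854
  t = 2.5000: CF_t = 3.700000, DF = 0.932847, PV = 3.451532
  t = 3.0000: CF_t = 3.700000, DF = 0.919967, PV = 3.403878
  t = 3.5000: CF_t = 3.700000, DF = 0.907265, PV = 3.356882
  t = 4.0000: CF_t = 3.700000, DF = 0.894739, PV = 3.310534
  t = 4.5000: CF_t = 3.700000, DF = 0.882386, PV = 3.264827
  t = 5.0000: CF_t = 3.700000, DF = 0.870203, PV = 3.219750
  t = 5.5000: CF_t = 3.700000, DF = 0.858188, PV = 3.175296
  t = 6.0000: CF_t = 3.700000, DF = 0.846339, PV = 3.131456
  t = 6.5000: CF_t = 3.700000, DF = 0.834654, PV = 3.088221
  t = 7.0000: CF_t = 103.700000, DF = 0.823130, PV = 85.358620
Price P = sum_t PV_t = 129.057152

Answer: Price = 129.0572


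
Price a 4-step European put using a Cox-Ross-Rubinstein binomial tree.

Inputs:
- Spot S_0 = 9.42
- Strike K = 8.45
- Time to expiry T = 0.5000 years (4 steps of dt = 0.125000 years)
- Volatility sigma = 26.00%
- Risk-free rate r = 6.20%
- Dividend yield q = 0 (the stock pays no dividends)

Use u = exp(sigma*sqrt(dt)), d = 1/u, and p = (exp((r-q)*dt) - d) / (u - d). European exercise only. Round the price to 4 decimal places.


dt = T/N = 0.125000
u = exp(sigma*sqrt(dt)) = 1.096281; d = 1/u = 0.912175
p = (exp((r-q)*dt) - d) / (u - d) = 0.519294
Discount per step: exp(-r*dt) = 0.992280
Stock lattice S(k, i) with i counting down-moves:
  k=0: S(0,0) = 9.4200
  k=1: S(1,0) = 10.3270; S(1,1) = 8.5927
  k=2: S(2,0) = 11.3213; S(2,1) = 9.4200; S(2,2) = 7.8380
  k=3: S(3,0) = 12.4113; S(3,1) = 10.3270; S(3,2) = 8.5927; S(3,3) = 7.1497
  k=4: S(4,0) = 13.6063; S(4,1) = 11.3213; S(4,2) = 9.4200; S(4,3) = 7.8380; S(4,4) = 6.5217
Terminal payoffs V(N, i) = max(K - S_T, 0):
  V(4,0) = 0.000000; V(4,1) = 0.000000; V(4,2) = 0.000000; V(4,3) = 0.611972; V(4,4) = 1.928271
Backward induction: V(k, i) = exp(-r*dt) * [p * V(k+1, i) + (1-p) * V(k+1, i+1)].
  V(3,0) = exp(-r*dt) * [p*0.000000 + (1-p)*0.000000] = 0.000000
  V(3,1) = exp(-r*dt) * [p*0.000000 + (1-p)*0.000000] = 0.000000
  V(3,2) = exp(-r*dt) * [p*0.000000 + (1-p)*0.611972] = 0.291907
  V(3,3) = exp(-r*dt) * [p*0.611972 + (1-p)*1.928271] = 1.235115
  V(2,0) = exp(-r*dt) * [p*0.000000 + (1-p)*0.000000] = 0.000000
  V(2,1) = exp(-r*dt) * [p*0.000000 + (1-p)*0.291907] = 0.139238
  V(2,2) = exp(-r*dt) * [p*0.291907 + (1-p)*1.235115] = 0.739559
  V(1,0) = exp(-r*dt) * [p*0.000000 + (1-p)*0.139238] = 0.066416
  V(1,1) = exp(-r*dt) * [p*0.139238 + (1-p)*0.739559] = 0.424514
  V(0,0) = exp(-r*dt) * [p*0.066416 + (1-p)*0.424514] = 0.236714

Answer: Price = V(0,0) = 0.2367


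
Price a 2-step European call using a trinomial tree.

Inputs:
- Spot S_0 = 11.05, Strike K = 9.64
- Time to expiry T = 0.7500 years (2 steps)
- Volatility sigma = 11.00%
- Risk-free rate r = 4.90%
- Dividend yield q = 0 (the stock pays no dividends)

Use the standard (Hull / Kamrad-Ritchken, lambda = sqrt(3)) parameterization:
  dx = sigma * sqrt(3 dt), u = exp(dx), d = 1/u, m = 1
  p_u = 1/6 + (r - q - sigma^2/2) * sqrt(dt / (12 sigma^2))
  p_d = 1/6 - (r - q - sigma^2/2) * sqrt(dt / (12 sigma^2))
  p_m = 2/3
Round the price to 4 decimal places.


dt = T/N = 0.375000; dx = sigma*sqrt(3*dt) = 0.116673
u = exp(dx) = 1.123751; d = 1/u = 0.889876
p_u = 0.235690, p_m = 0.666667, p_d = 0.097643
Discount per step: exp(-r*dt) = 0.981793
Stock lattice S(k, j) with j the centered position index:
  k=0: S(0,+0) = 11.0500
  k=1: S(1,-1) = 9.8331; S(1,+0) = 11.0500; S(1,+1) = 12.4175
  k=2: S(2,-2) = 8.7503; S(2,-1) = 9.8331; S(2,+0) = 11.0500; S(2,+1) = 12.4175; S(2,+2) = 13.9541
Terminal payoffs V(N, j) = max(S_T - K, 0):
  V(2,-2) = 0.000000; V(2,-1) = 0.193135; V(2,+0) = 1.410000; V(2,+1) = 2.777454; V(2,+2) = 4.314132
Backward induction: V(k, j) = exp(-r*dt) * [p_u * V(k+1, j+1) + p_m * V(k+1, j) + p_d * V(k+1, j-1)]
  V(1,-1) = exp(-r*dt) * [p_u*1.410000 + p_m*0.193135 + p_d*0.000000] = 0.452685
  V(1,+0) = exp(-r*dt) * [p_u*2.777454 + p_m*1.410000 + p_d*0.193135] = 1.584099
  V(1,+1) = exp(-r*dt) * [p_u*4.314132 + p_m*2.777454 + p_d*1.410000] = 2.951378
  V(0,+0) = exp(-r*dt) * [p_u*2.951378 + p_m*1.584099 + p_d*0.452685] = 1.763180

Answer: Price = V(0,0) = 1.7632


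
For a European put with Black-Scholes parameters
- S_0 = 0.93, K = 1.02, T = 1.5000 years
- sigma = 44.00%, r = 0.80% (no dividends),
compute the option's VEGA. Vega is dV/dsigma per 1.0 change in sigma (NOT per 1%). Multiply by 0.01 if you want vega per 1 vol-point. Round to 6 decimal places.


Answer: Vega = 0.451124

Derivation:
d1 = 0.1202971874; d2 = -0.4185905560
phi(d1) = 0.3960660693; exp(-qT) = 1.0000000000; exp(-rT) = 0.9880717129
Vega = S * exp(-qT) * phi(d1) * sqrt(T) = 0.9300 * 1.0000000000 * 0.3960660693 * 1.2247448714 = 0.451124


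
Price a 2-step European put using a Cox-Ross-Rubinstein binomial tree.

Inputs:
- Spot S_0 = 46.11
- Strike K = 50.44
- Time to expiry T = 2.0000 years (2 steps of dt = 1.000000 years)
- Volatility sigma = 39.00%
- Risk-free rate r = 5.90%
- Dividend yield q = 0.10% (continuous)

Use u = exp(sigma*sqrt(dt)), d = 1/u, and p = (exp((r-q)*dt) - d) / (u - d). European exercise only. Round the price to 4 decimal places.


Answer: Price = V(0,0) = 9.0063

Derivation:
dt = T/N = 1.000000
u = exp(sigma*sqrt(dt)) = 1.476981; d = 1/u = 0.677057
p = (exp((r-q)*dt) - d) / (u - d) = 0.478368
Discount per step: exp(-r*dt) = 0.942707
Stock lattice S(k, i) with i counting down-moves:
  k=0: S(0,0) = 46.1100
  k=1: S(1,0) = 68.1036; S(1,1) = 31.2191
  k=2: S(2,0) = 100.5877; S(2,1) = 46.1100; S(2,2) = 21.1371
Terminal payoffs V(N, i) = max(K - S_T, 0):
  V(2,0) = 0.000000; V(2,1) = 4.330000; V(2,2) = 29.302899
Backward induction: V(k, i) = exp(-r*dt) * [p * V(k+1, i) + (1-p) * V(k+1, i+1)].
  V(1,0) = exp(-r*dt) * [p*0.000000 + (1-p)*4.330000] = 2.129260
  V(1,1) = exp(-r*dt) * [p*4.330000 + (1-p)*29.302899] = 16.362240
  V(0,0) = exp(-r*dt) * [p*2.129260 + (1-p)*16.362240] = 9.006277


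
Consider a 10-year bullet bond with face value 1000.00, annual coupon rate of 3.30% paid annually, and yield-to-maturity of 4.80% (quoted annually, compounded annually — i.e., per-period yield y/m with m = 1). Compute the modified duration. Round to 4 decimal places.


Coupon per period c = face * coupon_rate / m = 33.000000
Periods per year m = 1; per-period yield y/m = 0.048000
Number of cashflows N = 10
Cashflows (t years, CF_t, discount factor 1/(1+y/m)^(m*t), PV):
  t = 1.0000: CF_t = 33.000000, DF = 0.954198, PV = 31.488550
  t = 2.0000: CF_t = 33.000000, DF = 0.910495, PV = 30.046326
  t = 3.0000: CF_t = 33.000000, DF = 0.868793, PV = 28.670158
  t = 4.0000: CF_t = 33.000000, DF = 0.829001, PV = 27.357021
  t = 5.0000: CF_t = 33.000000, DF = 0.791031, PV = 26.104028
  t = 6.0000: CF_t = 33.000000, DF = 0.754801, PV = 24.908424
  t = 7.0000: CF_t = 33.000000, DF = 0.720230, PV = 23.767580
  t = 8.0000: CF_t = 33.000000, DF = 0.687242, PV = 22.678988
  t = 9.0000: CF_t = 33.000000, DF = 0.655765, PV = 21.640256
  t = 10.0000: CF_t = 1033.000000, DF = 0.625730, PV = 646.379382
Price P = sum_t PV_t = 883.040713
First compute Macaulay numerator sum_t t * PV_t:
  t * PV_t at t = 1.0000: 31.488550
  t * PV_t at t = 2.0000: 60.092652
  t * PV_t at t = 3.0000: 86.010475
  t * PV_t at t = 4.0000: 109.428085
  t * PV_t at t = 5.0000: 130.520140
  t * PV_t at t = 6.0000: 149.450542
  t * PV_t at t = 7.0000: 166.373059
  t * PV_t at t = 8.0000: 181.431907
  t * PV_t at t = 9.0000: 194.762305
  t * PV_t at t = 10.0000: 6463.793821
Macaulay duration D = 7573.351535 / 883.040713 = 8.576447
Modified duration = D / (1 + y/m) = 8.576447 / (1 + 0.048000) = 8.183632

Answer: Modified duration = 8.1836


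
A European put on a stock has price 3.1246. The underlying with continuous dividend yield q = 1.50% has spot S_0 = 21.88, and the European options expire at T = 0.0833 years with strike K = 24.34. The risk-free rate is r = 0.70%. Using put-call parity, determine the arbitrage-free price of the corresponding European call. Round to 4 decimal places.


Put-call parity: C - P = S_0 * exp(-qT) - K * exp(-rT).
S_0 * exp(-qT) = 21.8800 * 0.99875128 = 21.85267801
K * exp(-rT) = 24.3400 * 0.99941707 = 24.32581148
C = P + S*exp(-qT) - K*exp(-rT)
C = 3.1246 + 21.85267801 - 24.32581148 = 0.6515

Answer: Call price = 0.6515


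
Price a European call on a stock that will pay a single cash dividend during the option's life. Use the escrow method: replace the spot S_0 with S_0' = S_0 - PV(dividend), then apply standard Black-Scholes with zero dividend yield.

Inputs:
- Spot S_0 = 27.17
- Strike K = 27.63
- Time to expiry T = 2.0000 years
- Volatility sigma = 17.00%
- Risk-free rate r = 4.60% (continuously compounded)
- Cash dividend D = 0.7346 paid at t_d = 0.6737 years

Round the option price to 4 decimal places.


PV(D) = D * exp(-r * t_d) = 0.7346 * 0.96948507 = 0.71218374
S_0' = S_0 - PV(D) = 27.1700 - 0.71218374 = 26.45781626
d1 = (ln(S_0'/K) + (r + sigma^2/2)*T) / (sigma*sqrt(T)) = 0.32256334
d2 = d1 - sigma*sqrt(T) = 0.08214703
exp(-rT) = 0.91210515
N(d1) = 0.62648702; N(d2) = 0.53273510
C = S_0' * N(d1) - K * exp(-rT) * N(d2) = 26.45781626 * 0.62648702 - 27.6300 * 0.91210515 * 0.53273510 = 3.1498

Answer: Price = 3.1498
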